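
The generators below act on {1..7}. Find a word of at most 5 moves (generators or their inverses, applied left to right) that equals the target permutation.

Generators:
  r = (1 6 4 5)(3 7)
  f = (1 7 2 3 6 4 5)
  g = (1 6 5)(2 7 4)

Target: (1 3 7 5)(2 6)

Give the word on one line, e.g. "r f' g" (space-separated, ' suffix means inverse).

f g' f

  after f: (1 7 2 3 6 4 5)
  after g': (1 2 3)(4 6 7)
  after f: (1 3 7 5)(2 6)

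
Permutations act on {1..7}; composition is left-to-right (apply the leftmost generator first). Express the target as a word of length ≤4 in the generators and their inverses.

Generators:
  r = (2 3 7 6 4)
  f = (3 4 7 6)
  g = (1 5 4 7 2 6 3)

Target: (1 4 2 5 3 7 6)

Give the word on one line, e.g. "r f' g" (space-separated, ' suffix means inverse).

  after r: (2 3 7 6 4)
  after g: (1 5 4 6 7 3 2)
  after r': (1 5 6 3 4 7 2)
  after g: (1 4 2 5 3 7 6)

r g r' g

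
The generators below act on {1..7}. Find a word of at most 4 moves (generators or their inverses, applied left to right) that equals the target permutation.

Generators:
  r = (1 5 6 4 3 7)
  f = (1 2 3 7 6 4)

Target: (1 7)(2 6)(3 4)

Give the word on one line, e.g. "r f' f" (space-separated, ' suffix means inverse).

  after f: (1 2 3 7 6 4)
  after f: (1 3 6)(2 7 4)
  after f: (1 7)(2 6)(3 4)

f f f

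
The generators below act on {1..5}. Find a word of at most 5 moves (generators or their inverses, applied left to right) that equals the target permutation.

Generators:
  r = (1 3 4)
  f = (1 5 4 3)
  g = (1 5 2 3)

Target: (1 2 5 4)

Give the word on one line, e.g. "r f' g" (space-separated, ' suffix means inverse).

  after r': (1 4 3)
  after r': (1 3 4)
  after g': (1 2 5)(3 4)
  after r': (1 2 5 4)

r' r' g' r'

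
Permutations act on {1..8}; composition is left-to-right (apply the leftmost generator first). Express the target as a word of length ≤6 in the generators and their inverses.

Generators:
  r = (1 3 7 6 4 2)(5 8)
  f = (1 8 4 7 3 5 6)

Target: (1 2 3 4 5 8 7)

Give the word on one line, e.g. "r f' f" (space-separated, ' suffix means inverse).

f r' r' f r

  after f: (1 8 4 7 3 5 6)
  after r': (1 5 7)(2 4 3 8 6)
  after r': (1 8 7 2 6 4)(3 5)
  after f: (1 4 8 3 6 7 2)
  after r: (1 2 3 4 5 8 7)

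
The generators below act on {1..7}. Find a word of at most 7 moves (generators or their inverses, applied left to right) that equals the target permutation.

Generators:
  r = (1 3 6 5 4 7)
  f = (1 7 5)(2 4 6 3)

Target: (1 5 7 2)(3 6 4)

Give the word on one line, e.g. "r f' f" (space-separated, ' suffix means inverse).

  after r: (1 3 6 5 4 7)
  after r: (1 6 4)(3 5 7)
  after f: (1 3)(2 4 7)
  after r: (1 6 5 4)(2 7)
  after r: (1 5 7 2)(3 6 4)

r r f r r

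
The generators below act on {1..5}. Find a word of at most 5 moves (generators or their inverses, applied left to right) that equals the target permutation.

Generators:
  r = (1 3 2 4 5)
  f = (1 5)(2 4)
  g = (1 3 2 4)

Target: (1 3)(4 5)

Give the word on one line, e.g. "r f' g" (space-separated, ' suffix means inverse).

r' f' r

  after r': (1 5 4 2 3)
  after f': (2 3 5)
  after r: (1 3)(4 5)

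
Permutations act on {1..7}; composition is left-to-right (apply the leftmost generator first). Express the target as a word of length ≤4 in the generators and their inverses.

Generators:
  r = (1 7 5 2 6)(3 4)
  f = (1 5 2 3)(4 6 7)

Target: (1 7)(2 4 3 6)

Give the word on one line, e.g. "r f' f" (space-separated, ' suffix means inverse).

f' f' f' r'

  after f': (1 3 2 5)(4 7 6)
  after f': (1 2)(3 5)(4 6 7)
  after f': (1 5 2 3)
  after r': (1 7)(2 4 3 6)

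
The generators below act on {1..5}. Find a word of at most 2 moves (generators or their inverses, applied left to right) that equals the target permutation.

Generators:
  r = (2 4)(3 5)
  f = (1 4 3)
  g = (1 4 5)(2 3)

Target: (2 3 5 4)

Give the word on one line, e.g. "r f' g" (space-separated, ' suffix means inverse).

f g'

  after f: (1 4 3)
  after g': (2 3 5 4)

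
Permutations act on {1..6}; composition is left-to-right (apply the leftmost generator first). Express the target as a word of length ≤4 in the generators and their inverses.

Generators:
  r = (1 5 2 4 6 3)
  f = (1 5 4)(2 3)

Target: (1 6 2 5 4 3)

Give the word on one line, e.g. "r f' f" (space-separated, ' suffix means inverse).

f' r f

  after f': (1 4 5)(2 3)
  after r: (1 6 3 4 2)
  after f: (1 6 2 5 4 3)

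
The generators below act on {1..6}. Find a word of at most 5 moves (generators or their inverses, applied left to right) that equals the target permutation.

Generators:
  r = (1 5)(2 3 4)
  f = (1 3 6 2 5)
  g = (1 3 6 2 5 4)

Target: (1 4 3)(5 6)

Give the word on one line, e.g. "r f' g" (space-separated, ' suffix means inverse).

  after f: (1 3 6 2 5)
  after r: (1 4 2)(3 6)
  after f': (1 4 6)(2 5)
  after f': (1 4 3)(5 6)

f r f' f'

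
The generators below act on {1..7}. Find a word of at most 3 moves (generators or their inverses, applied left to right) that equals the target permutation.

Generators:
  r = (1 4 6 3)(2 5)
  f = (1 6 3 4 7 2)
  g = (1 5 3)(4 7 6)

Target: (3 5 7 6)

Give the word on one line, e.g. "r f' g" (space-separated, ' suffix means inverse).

r f' r

  after r: (1 4 6 3)(2 5)
  after f': (1 3 2 5 7 4)
  after r: (3 5 7 6)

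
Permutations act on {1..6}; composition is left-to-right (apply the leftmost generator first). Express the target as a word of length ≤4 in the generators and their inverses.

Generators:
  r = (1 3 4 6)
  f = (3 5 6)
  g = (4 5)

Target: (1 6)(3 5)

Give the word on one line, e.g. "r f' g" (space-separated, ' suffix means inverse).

  after r: (1 3 4 6)
  after f': (1 6)(3 4 5)
  after g': (1 6)(3 5)

r f' g'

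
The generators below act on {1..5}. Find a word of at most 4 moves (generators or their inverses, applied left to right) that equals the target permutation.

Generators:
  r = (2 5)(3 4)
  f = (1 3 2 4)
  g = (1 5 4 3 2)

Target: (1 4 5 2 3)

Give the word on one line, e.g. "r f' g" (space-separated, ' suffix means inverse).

  after f': (1 4 2 3)
  after f': (1 2)(3 4)
  after g': (1 3 5)
  after g': (1 4 5 2 3)

f' f' g' g'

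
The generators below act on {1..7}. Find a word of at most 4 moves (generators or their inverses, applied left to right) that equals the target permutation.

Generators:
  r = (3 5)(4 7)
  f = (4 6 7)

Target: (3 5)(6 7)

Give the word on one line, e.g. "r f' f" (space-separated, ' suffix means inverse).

r' f r' r'

  after r': (3 5)(4 7)
  after f: (3 5)(6 7)
  after r': (4 7 6)
  after r': (3 5)(6 7)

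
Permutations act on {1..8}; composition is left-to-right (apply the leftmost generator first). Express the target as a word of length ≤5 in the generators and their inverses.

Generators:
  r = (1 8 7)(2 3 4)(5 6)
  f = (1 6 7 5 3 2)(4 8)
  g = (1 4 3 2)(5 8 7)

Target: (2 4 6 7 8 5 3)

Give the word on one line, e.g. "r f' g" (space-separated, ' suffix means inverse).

  after g: (1 4 3 2)(5 8 7)
  after f': (1 8 6)(4 5)
  after r': (2 4 6 7 8 5 3)

g f' r'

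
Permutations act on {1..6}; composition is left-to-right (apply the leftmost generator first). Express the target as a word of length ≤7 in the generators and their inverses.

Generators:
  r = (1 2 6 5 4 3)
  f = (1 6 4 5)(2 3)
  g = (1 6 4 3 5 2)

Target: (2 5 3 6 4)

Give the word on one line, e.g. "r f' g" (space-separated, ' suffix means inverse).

  after r: (1 2 6 5 4 3)
  after r: (1 6 4)(2 5 3)
  after f: (1 4 6 5 2)
  after g': (1 6 3 4)
  after g': (2 5 3 6 4)

r r f g' g'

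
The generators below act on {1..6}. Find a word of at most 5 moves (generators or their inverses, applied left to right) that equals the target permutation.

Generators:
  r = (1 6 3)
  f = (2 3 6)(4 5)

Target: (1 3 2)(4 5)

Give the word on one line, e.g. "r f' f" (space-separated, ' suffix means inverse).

r r f r' r'

  after r: (1 6 3)
  after r: (1 3 6)
  after f: (1 6)(2 3)(4 5)
  after r': (2 6 3)(4 5)
  after r': (1 3 2)(4 5)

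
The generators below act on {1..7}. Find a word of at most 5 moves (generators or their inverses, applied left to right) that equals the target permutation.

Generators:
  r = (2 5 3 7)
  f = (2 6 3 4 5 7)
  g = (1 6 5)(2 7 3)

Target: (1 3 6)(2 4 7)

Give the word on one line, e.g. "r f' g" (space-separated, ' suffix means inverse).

r g' r' f f

  after r: (2 5 3 7)
  after g': (1 5 7 3 2 6)
  after r': (1 2 6)(3 7 5)
  after f: (1 6)(2 3)(4 5)
  after f: (1 3 6)(2 4 7)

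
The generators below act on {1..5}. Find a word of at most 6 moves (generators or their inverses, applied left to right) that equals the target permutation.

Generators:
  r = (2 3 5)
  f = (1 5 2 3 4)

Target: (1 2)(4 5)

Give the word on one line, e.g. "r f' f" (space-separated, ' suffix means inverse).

  after f: (1 5 2 3 4)
  after f: (1 2 4 5 3)
  after f: (1 3 5 4 2)
  after r': (1 2)(4 5)

f f f r'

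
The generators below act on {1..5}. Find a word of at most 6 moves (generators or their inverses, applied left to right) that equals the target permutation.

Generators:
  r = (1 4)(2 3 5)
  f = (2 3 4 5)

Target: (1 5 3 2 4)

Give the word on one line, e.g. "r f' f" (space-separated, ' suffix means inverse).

  after r: (1 4)(2 3 5)
  after f': (1 3 4)
  after f': (1 2 5 4)
  after f': (1 5 3 2 4)

r f' f' f'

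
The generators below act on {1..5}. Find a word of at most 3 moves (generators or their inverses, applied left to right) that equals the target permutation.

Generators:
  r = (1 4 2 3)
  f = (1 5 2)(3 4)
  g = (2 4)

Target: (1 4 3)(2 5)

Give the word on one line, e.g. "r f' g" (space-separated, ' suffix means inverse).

g' r' f

  after g': (2 4)
  after r': (1 3 2)
  after f: (1 4 3)(2 5)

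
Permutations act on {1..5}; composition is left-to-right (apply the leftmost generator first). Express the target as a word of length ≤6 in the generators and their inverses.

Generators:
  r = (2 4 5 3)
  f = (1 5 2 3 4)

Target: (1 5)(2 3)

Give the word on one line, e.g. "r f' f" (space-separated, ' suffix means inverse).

f r r f'

  after f: (1 5 2 3 4)
  after r: (1 3 5 4)
  after r: (1 2 4)
  after f': (1 5)(2 3)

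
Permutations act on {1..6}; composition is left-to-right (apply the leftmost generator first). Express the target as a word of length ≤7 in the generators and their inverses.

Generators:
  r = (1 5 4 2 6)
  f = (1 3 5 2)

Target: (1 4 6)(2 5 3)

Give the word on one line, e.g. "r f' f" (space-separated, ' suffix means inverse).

  after r': (1 6 2 4 5)
  after r': (1 2 5 6 4)
  after r': (1 4 6 5 2)
  after f': (1 4 6 3)
  after f': (1 4 6)(2 5 3)

r' r' r' f' f'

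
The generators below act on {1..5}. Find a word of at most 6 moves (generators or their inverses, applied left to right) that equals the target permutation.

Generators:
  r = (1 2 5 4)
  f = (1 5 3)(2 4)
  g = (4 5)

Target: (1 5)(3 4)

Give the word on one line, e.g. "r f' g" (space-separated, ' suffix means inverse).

  after f: (1 5 3)(2 4)
  after g': (1 4 2 5 3)
  after r: (2 4 5 3)
  after f: (1 5)(3 4)

f g' r f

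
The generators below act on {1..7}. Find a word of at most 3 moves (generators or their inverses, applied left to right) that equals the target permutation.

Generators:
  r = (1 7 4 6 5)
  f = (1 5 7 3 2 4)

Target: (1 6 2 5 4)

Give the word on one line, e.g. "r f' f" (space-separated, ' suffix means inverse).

f r' f'

  after f: (1 5 7 3 2 4)
  after r': (1 6 4 5)(2 7 3)
  after f': (1 6 2 5 4)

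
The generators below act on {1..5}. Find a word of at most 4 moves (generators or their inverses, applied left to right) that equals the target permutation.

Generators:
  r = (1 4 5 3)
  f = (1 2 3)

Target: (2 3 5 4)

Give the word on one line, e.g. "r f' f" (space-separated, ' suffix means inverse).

r' f

  after r': (1 3 5 4)
  after f: (2 3 5 4)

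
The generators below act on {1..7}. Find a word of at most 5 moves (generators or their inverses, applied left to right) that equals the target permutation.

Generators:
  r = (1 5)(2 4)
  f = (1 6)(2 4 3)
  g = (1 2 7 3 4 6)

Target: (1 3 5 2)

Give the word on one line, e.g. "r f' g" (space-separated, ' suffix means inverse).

g' r g' g' r'

  after g': (1 6 4 3 7 2)
  after r: (1 6 2 5)(3 7 4)
  after g': (1 4 7 3 2 5 6)
  after g': (1 3)(2 5 4)
  after r': (1 3 5 2)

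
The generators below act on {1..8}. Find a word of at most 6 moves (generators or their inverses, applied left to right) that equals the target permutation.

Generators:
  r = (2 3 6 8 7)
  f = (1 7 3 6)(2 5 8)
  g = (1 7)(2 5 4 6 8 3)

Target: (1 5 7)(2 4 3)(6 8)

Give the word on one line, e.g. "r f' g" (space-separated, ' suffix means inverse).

f' g' g' r

  after f': (1 6 3 7)(2 8 5)
  after g': (1 4 5 3)(2 6 8)
  after g': (1 5 8 3 7)(2 4)
  after r: (1 5 7)(2 4 3)(6 8)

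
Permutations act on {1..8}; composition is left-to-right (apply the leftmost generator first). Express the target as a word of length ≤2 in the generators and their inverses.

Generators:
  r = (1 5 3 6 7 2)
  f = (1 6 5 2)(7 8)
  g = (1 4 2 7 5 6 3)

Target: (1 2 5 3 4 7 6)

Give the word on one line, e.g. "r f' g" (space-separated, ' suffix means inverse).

  after g: (1 4 2 7 5 6 3)
  after g: (1 2 5 3 4 7 6)

g g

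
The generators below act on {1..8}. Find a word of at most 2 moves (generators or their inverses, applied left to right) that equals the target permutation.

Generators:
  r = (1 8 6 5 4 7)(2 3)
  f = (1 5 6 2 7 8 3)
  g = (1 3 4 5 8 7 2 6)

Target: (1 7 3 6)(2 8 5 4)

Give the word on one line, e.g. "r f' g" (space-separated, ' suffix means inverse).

r f'

  after r: (1 8 6 5 4 7)(2 3)
  after f': (1 7 3 6)(2 8 5 4)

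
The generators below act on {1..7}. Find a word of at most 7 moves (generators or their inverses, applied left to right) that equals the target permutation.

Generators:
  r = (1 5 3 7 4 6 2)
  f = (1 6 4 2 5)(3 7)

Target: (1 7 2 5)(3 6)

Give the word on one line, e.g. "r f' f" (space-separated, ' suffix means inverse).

  after r: (1 5 3 7 4 6 2)
  after f: (2 6 5 7)
  after r: (1 5 4 6 3 7)
  after r: (1 3 4 2)(5 6 7)
  after f': (1 7 2 5)(3 6)

r f r r f'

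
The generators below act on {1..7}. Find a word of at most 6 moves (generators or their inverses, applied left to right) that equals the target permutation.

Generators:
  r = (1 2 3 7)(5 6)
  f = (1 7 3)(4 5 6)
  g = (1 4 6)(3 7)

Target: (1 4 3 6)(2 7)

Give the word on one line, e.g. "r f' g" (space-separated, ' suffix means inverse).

  after g: (1 4 6)(3 7)
  after r': (1 4 5 6 7 2)
  after f: (1 5 4 6 3)(2 7)
  after g: (1 5 6 7 2 3 4)
  after f': (1 4 3 6)(2 7)

g r' f g f'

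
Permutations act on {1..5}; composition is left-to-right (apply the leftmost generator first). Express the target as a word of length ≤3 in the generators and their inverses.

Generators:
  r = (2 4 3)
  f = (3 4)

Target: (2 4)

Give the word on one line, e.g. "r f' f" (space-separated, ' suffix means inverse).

  after r': (2 3 4)
  after f: (2 4)

r' f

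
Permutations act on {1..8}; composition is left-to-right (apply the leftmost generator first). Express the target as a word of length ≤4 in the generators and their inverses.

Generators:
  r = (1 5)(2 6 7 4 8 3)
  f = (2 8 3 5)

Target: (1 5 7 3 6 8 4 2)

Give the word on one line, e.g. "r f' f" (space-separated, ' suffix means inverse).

f' r' r' r'

  after f': (2 5 3 8)
  after r': (1 5 8 3 4 7 6 2)
  after r': (2 5 4 6 3 7)
  after r': (1 5 7 3 6 8 4 2)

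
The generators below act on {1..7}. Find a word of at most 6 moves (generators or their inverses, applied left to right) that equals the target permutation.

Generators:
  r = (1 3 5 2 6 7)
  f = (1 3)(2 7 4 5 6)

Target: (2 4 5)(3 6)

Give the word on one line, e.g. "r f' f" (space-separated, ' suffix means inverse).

r' f' r r r

  after r': (1 7 6 2 5 3)
  after f': (1 2 4 7 5)
  after r: (1 6 7 2 4)(3 5)
  after r: (1 7 6)(2 4 3)
  after r: (2 4 5)(3 6)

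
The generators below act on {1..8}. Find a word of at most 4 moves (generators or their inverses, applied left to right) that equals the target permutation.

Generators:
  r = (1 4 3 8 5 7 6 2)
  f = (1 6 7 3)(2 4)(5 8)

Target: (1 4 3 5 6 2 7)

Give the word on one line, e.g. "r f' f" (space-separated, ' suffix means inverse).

  after f': (1 3 7 6)(2 4)(5 8)
  after r': (1 4 6 2)(3 5)
  after f': (1 2 3 8 5 7 6 4)
  after f': (1 4 3 5 6 2 7)

f' r' f' f'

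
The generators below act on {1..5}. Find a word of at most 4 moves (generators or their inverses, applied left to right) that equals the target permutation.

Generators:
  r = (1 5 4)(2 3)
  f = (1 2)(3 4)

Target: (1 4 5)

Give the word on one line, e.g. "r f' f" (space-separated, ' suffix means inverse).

r' r' r' r'

  after r': (1 4 5)(2 3)
  after r': (1 5 4)
  after r': (2 3)
  after r': (1 4 5)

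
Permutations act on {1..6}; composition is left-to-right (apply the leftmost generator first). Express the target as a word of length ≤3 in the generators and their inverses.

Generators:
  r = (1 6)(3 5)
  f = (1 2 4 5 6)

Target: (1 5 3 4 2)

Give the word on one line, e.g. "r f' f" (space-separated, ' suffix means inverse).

r f'

  after r: (1 6)(3 5)
  after f': (1 5 3 4 2)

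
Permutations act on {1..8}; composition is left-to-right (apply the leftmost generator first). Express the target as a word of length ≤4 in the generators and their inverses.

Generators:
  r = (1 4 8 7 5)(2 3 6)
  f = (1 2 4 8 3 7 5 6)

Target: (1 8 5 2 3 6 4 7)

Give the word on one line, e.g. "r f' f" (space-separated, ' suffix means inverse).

f f f

  after f: (1 2 4 8 3 7 5 6)
  after f: (1 4 3 5)(2 8 7 6)
  after f: (1 8 5 2 3 6 4 7)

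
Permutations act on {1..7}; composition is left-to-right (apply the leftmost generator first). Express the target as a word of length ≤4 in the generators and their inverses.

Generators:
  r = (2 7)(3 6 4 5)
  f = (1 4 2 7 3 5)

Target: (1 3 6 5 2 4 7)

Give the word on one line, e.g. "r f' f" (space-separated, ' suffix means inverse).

r f' f'

  after r: (2 7)(3 6 4 5)
  after f': (1 5 7 4 3 6)
  after f': (1 3 6 5 2 4 7)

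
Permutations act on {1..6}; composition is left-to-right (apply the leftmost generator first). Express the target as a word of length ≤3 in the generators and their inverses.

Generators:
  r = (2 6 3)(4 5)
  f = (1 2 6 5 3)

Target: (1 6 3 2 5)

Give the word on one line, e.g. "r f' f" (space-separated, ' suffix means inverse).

  after f: (1 2 6 5 3)
  after f: (1 6 3 2 5)

f f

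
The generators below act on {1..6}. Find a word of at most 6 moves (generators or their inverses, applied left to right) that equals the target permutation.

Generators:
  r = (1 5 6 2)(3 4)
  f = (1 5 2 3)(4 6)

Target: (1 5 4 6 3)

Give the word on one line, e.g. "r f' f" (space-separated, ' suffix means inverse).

  after r: (1 5 6 2)(3 4)
  after f: (1 2 5 4)(3 6)
  after r: (2 6 4 5 3)
  after r: (1 5 4 6 3)

r f r r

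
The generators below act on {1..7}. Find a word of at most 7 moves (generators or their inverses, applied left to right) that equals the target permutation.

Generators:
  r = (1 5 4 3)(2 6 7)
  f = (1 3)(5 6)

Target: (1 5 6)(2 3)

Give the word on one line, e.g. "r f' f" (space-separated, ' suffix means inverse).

  after f': (1 3)(5 6)
  after r: (2 6 4 3 5 7)
  after f': (1 3 6 4)(2 5 7)
  after r: (2 4 5)(3 7 6)
  after r: (1 5 6)(2 3)

f' r f' r r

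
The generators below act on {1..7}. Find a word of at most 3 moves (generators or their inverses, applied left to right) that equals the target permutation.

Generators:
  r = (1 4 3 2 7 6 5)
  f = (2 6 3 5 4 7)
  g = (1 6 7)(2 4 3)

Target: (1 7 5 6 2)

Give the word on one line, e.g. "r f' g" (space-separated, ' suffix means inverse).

g' g' r'

  after g': (1 7 6)(2 3 4)
  after g': (1 6 7)(2 4 3)
  after r': (1 7 5 6 2)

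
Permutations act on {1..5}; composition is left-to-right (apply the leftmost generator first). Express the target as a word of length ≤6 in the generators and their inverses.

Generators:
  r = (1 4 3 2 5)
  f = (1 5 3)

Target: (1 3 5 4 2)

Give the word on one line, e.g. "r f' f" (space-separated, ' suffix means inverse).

r f f r' f'

  after r: (1 4 3 2 5)
  after f: (1 4)(2 3)
  after f: (1 4 5 3 2)
  after r': (2 5 4)
  after f': (1 3 5 4 2)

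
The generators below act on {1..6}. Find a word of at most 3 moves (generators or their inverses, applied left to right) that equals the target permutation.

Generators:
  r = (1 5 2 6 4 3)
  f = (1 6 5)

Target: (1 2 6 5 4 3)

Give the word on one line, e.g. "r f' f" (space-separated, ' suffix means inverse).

f' r

  after f': (1 5 6)
  after r: (1 2 6 5 4 3)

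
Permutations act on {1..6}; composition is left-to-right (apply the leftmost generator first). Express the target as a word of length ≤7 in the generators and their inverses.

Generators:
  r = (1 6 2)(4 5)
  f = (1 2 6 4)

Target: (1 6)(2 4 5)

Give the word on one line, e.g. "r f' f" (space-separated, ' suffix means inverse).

  after f': (1 4 6 2)
  after f': (1 6)(2 4)
  after r': (2 5 4 6)
  after f: (1 2 5)
  after r': (1 6)(2 4 5)

f' f' r' f r'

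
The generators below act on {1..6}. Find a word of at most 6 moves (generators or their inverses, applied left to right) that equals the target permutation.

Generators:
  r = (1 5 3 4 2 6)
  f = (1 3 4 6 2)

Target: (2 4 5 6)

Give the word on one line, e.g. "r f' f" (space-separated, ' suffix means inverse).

f' r' f' f'

  after f': (1 2 6 4 3)
  after r': (1 4 5)(3 6)
  after f': (1 3 4 5 2 6)
  after f': (2 4 5 6)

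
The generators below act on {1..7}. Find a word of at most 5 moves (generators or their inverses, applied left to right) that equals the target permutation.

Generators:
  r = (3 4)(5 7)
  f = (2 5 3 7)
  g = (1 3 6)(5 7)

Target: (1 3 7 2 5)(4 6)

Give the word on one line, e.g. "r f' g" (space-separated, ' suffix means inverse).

  after f: (2 5 3 7)
  after g: (1 3 5 6)(2 7)
  after r': (1 4 3 7 2 5 6)
  after g: (1 4 6 3 5)(2 7)
  after r': (1 3 7 2 5)(4 6)

f g r' g r'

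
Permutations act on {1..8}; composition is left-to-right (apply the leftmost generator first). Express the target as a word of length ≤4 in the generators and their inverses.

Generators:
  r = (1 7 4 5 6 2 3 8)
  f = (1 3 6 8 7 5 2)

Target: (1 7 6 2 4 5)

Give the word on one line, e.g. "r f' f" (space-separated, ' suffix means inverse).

r f' r r

  after r: (1 7 4 5 6 2 3 8)
  after f': (1 8 2)(3 6 5)(4 7)
  after r: (2 7 5 8 3)
  after r: (1 7 6 2 4 5)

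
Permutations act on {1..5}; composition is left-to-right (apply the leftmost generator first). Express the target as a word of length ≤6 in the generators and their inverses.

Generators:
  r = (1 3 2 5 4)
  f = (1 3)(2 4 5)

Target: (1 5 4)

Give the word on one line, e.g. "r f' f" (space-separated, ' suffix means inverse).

r' f r' f'

  after r': (1 4 5 2 3)
  after f: (1 5 4 2)
  after r': (1 2 4 3)
  after f': (1 5 4)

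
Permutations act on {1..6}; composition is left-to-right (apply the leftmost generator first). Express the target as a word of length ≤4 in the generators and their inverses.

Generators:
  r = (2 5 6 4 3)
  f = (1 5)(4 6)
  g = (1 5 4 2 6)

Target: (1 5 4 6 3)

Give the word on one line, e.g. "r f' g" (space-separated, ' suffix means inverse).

  after g': (1 6 2 4 5)
  after r': (1 5)(2 6 3 4)
  after f: (2 4)(3 6)
  after g: (1 5 4 6 3)

g' r' f g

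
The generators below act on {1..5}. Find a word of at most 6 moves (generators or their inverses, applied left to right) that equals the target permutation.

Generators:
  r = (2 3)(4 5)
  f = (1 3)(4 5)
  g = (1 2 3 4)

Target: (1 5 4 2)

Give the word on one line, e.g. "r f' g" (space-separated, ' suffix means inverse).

g' r' f f

  after g': (1 4 3 2)
  after r': (1 5 4 2)
  after f: (1 4 2 3)
  after f: (1 5 4 2)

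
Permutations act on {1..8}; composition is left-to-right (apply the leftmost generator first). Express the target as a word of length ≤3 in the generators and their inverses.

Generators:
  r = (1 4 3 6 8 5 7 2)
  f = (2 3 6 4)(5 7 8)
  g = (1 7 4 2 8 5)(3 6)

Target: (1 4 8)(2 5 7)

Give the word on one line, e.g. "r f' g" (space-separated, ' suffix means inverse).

  after g: (1 7 4 2 8 5)(3 6)
  after g: (1 4 8)(2 5 7)

g g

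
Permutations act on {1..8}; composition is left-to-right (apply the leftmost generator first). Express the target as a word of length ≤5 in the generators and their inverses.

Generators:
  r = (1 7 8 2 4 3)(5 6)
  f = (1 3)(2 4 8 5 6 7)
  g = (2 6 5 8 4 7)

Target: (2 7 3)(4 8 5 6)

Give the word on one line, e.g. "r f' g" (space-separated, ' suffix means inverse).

r' g' f' g g

  after r': (1 3 4 2 8 7)(5 6)
  after g': (1 3 8 4 7)(2 5)
  after f': (2 8)(3 4 6 5 7)
  after g: (2 4 5)(3 7)(6 8)
  after g: (2 7 3)(4 8 5 6)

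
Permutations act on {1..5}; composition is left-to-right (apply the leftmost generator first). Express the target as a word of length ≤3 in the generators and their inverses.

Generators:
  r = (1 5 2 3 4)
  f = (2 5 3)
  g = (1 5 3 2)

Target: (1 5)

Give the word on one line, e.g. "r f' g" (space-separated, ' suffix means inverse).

f' g

  after f': (2 3 5)
  after g: (1 5)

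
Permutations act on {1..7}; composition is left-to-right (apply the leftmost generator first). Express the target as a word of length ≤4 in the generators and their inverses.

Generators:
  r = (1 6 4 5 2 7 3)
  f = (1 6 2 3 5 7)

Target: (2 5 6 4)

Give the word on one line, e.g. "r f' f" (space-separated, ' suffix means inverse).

f' r r

  after f': (1 7 5 3 2 6)
  after r: (1 3 7 2 4 5)
  after r: (2 5 6 4)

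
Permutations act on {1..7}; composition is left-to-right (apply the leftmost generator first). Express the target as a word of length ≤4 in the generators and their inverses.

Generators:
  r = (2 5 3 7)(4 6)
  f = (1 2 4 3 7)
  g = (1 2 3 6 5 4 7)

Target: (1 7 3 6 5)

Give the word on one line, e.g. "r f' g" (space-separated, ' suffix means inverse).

g f' f'

  after g: (1 2 3 6 5 4 7)
  after f': (2 4 3 6 5)
  after f': (1 7 3 6 5)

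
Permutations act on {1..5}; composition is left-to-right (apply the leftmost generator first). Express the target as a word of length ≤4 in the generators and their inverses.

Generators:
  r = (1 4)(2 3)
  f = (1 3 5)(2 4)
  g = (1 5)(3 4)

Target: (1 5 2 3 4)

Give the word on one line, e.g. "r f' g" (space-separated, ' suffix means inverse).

f f r

  after f: (1 3 5)(2 4)
  after f: (1 5 3)
  after r: (1 5 2 3 4)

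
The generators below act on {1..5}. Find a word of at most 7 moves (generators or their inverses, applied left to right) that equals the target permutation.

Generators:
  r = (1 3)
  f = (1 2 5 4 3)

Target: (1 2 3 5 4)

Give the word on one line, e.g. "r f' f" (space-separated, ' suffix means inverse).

  after r: (1 3)
  after f': (1 4 5 2)
  after f': (1 5)(2 3 4)
  after r: (1 5 3 4 2)
  after f': (1 2 3 5 4)

r f' f' r f'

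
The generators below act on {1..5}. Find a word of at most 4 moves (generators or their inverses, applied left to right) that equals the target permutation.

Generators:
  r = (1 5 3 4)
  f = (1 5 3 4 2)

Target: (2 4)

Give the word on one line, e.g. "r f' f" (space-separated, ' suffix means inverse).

  after f: (1 5 3 4 2)
  after r': (2 4)

f r'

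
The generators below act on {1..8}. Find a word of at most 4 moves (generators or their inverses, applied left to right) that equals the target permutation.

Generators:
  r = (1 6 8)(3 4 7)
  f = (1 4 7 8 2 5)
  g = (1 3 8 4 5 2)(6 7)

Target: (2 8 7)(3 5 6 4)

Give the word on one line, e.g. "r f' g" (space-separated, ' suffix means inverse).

f r f' f'

  after f: (1 4 7 8 2 5)
  after r: (1 7)(2 5 6 8)(3 4)
  after f': (1 4 3)(5 6 7)
  after f': (2 8 7)(3 5 6 4)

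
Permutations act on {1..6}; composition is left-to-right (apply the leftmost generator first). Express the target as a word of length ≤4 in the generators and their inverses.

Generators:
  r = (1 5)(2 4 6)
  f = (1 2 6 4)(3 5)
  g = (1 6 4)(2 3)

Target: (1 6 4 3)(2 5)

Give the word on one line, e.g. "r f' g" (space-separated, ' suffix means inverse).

  after g: (1 6 4)(2 3)
  after r: (1 2 3 4 5)
  after f: (1 6 4 3)(2 5)

g r f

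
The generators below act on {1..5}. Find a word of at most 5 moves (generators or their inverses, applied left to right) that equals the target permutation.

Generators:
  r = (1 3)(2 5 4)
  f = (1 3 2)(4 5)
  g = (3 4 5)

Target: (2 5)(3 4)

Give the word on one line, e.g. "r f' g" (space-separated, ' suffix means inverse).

g' r' r'

  after g': (3 5 4)
  after r': (1 3 2 4)
  after r': (2 5)(3 4)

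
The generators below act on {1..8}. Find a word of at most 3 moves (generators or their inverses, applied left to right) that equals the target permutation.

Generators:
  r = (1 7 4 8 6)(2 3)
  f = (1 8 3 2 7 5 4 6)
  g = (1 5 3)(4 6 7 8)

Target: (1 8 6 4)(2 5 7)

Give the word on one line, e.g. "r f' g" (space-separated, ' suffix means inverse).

  after r': (1 6 8 4 7)(2 3)
  after g': (1 4 6 7 3 2 5)
  after r: (1 8 6 4)(2 5 7)

r' g' r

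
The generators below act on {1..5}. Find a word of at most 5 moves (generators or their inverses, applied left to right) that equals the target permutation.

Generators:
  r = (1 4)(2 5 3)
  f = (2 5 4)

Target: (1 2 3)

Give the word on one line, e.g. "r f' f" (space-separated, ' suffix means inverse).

  after r': (1 4)(2 3 5)
  after f: (1 2 3 4)
  after r: (1 5 3)
  after r: (1 3 4)(2 5)
  after r: (1 2 3)

r' f r r r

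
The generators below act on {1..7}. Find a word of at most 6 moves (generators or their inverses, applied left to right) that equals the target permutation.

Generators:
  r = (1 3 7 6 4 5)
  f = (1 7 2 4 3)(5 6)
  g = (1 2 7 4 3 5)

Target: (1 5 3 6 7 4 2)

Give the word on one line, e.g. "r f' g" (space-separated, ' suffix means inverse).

g r f r

  after g: (1 2 7 4 3 5)
  after r: (1 2 6 4 7 5 3)
  after f: (1 4 2 5)(3 7 6)
  after r: (1 5 3 6 7 4 2)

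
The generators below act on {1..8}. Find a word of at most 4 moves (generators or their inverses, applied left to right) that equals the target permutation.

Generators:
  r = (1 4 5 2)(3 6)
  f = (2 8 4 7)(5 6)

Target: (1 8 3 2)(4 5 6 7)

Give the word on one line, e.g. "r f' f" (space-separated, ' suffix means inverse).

  after f': (2 7 4 8)(5 6)
  after r': (1 2 7)(3 6 4 8 5)
  after f: (1 8 6 7)(3 5)
  after r: (1 8 3 2)(4 5 6 7)

f' r' f r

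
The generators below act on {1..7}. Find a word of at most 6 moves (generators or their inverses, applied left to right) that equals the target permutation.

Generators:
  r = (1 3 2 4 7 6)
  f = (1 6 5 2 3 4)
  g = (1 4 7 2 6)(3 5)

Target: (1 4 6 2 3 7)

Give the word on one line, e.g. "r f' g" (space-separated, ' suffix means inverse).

g' f' r' g' r

  after g': (1 6 2 7 4)(3 5)
  after f': (2 7 3 6 5)
  after r': (1 6 5 3 7)(2 4)
  after g': (1 2)(3 4 7 6)
  after r: (1 4 6 2 3 7)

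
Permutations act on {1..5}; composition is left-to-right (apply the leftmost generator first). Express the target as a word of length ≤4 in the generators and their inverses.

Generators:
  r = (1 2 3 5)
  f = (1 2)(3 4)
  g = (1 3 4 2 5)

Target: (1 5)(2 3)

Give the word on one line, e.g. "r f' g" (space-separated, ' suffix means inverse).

g' f

  after g': (1 5 2 4 3)
  after f: (1 5)(2 3)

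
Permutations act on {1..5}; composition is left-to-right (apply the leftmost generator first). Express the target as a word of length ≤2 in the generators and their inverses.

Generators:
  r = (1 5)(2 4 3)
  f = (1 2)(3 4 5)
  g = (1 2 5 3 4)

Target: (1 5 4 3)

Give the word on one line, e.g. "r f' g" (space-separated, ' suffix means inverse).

  after f: (1 2)(3 4 5)
  after g: (1 5 4 3)

f g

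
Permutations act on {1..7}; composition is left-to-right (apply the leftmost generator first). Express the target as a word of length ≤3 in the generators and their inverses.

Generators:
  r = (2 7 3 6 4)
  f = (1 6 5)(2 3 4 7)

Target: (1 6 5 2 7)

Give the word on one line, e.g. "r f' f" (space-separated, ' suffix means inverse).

  after f': (1 5 6)(2 7 4 3)
  after r': (1 5 3 4 7 6)
  after f': (1 6 5 2 7)

f' r' f'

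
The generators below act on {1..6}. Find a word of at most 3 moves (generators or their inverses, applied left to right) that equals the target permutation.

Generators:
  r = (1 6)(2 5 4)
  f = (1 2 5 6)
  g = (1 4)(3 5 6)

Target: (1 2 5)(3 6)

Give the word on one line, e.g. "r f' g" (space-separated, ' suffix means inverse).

  after g': (1 4)(3 6 5)
  after g': (3 5 6)
  after f: (1 2 5)(3 6)

g' g' f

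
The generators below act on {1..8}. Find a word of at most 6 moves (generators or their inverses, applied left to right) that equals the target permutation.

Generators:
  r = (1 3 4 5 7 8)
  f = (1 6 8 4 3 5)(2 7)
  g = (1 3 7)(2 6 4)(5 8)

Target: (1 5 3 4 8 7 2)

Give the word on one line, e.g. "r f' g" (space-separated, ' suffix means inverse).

g r' r' f r

  after g: (1 3 7)(2 6 4)(5 8)
  after r': (2 6 3 5 7 8 4)
  after r': (1 8 3 4 2 6)
  after f: (1 4 7 2 8 5)
  after r: (1 5 3 4 8 7 2)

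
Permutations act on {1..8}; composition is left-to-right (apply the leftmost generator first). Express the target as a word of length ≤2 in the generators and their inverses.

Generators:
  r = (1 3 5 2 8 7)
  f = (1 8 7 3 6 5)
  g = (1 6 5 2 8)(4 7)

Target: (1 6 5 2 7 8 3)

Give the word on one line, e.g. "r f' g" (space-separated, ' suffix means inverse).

  after r: (1 3 5 2 8 7)
  after f: (1 6 5 2 7 8 3)

r f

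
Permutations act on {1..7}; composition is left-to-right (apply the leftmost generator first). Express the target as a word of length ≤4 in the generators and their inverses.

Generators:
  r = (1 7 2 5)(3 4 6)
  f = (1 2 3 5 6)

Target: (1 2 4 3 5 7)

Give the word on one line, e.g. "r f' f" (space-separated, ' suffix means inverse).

f f f r'

  after f: (1 2 3 5 6)
  after f: (1 3 6 2 5)
  after f: (1 5 2 6 3)
  after r': (1 2 4 3 5 7)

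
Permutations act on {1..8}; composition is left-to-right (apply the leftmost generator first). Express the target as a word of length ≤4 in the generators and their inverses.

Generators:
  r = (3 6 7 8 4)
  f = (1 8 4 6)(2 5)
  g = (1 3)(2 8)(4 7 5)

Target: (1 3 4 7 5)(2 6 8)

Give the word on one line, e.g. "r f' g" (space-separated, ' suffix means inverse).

  after g: (1 3)(2 8)(4 7 5)
  after f': (1 3 6 4 7 2)(5 8)
  after f': (1 3 4 7 5)(2 6 8)

g f' f'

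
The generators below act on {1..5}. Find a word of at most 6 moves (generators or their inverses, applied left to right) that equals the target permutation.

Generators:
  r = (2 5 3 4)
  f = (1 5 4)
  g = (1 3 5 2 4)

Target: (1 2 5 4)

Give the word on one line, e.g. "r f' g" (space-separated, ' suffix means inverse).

  after g: (1 3 5 2 4)
  after g: (1 5 4 3 2)
  after f': (2 4 3)
  after g': (1 4)(3 5)
  after r: (1 2 5 4)

g g f' g' r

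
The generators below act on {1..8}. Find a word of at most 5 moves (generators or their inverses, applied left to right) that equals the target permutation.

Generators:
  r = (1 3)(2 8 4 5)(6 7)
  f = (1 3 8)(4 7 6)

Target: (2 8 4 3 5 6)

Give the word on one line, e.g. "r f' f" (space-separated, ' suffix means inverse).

r' f f r r

  after r': (1 3)(2 5 4 8)(6 7)
  after f: (1 8 2 5 7 4)
  after f: (2 5 6 4 3 8)
  after r: (1 3 4)(5 7 6)
  after r: (2 8 4 3 5 6)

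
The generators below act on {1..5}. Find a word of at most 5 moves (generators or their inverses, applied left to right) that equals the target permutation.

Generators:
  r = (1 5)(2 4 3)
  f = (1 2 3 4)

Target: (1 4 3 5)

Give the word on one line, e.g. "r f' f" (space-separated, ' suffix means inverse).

f' f' r'

  after f': (1 4 3 2)
  after f': (1 3)(2 4)
  after r': (1 4 3 5)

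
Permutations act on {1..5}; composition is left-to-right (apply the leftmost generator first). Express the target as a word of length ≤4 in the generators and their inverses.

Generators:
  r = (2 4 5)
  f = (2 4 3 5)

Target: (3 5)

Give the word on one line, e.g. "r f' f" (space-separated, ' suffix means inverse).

  after r': (2 5 4)
  after f: (3 5)

r' f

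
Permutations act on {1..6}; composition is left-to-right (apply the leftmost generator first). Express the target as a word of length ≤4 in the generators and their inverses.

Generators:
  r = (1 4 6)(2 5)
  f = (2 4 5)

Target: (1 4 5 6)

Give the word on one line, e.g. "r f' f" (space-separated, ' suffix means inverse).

  after f': (2 5 4)
  after r: (1 4 5 6)

f' r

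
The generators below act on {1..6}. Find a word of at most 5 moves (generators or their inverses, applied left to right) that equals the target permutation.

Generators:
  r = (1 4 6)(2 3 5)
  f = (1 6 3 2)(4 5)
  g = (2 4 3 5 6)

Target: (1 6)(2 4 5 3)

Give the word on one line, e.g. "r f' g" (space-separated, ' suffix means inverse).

f' g' f r g

  after f': (1 2 3 6)(4 5)
  after g': (1 6)(2 4 3 5)
  after f: (1 3 4 2 5)
  after r: (1 5 4 3 6)
  after g: (1 6)(2 4 5 3)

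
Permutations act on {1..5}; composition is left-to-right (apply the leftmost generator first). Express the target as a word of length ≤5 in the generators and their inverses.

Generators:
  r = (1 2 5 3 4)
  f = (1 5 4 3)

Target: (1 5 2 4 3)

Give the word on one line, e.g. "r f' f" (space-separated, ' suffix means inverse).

f' f' r' r'

  after f': (1 3 4 5)
  after f': (1 4)(3 5)
  after r': (1 3 2)
  after r': (1 5 2 4 3)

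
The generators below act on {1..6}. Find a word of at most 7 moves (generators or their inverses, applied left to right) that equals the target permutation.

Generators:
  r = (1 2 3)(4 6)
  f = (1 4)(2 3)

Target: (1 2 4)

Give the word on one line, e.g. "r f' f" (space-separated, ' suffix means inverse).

r' r' r' r' f'

  after r': (1 3 2)(4 6)
  after r': (1 2 3)
  after r': (4 6)
  after r': (1 3 2)
  after f': (1 2 4)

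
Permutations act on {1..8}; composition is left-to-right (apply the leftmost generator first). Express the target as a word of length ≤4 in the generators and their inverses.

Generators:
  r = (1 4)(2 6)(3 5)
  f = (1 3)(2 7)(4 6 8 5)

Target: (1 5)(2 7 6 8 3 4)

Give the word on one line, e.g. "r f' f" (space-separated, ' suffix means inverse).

f r' r' r'

  after f: (1 3)(2 7)(4 6 8 5)
  after r': (1 5)(2 7 6 8 3 4)
  after r': (1 3)(2 7)(4 6 8 5)
  after r': (1 5)(2 7 6 8 3 4)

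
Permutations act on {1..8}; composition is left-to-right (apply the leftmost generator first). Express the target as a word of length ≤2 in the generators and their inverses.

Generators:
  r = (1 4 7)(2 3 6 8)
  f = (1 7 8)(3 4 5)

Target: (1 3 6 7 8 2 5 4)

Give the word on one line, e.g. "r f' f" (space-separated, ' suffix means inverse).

  after r: (1 4 7)(2 3 6 8)
  after f': (1 3 6 7 8 2 5 4)

r f'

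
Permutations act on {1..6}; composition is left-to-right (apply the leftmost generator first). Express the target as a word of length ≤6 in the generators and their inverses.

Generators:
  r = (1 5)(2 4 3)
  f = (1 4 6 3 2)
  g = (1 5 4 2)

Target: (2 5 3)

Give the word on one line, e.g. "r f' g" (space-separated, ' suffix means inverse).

  after g: (1 5 4 2)
  after g: (1 4)(2 5)
  after r': (1 2)(3 4 5)
  after g: (2 5 3)

g g r' g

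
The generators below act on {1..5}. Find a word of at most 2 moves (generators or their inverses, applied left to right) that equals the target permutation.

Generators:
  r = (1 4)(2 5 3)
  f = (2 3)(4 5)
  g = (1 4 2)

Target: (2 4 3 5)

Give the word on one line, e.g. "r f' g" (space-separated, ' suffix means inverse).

g r'

  after g: (1 4 2)
  after r': (2 4 3 5)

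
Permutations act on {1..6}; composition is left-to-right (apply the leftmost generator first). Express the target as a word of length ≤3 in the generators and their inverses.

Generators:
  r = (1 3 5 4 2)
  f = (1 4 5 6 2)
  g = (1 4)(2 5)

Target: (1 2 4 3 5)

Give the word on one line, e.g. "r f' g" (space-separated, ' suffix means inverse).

  after g: (1 4)(2 5)
  after r: (1 2 4 3 5)

g r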